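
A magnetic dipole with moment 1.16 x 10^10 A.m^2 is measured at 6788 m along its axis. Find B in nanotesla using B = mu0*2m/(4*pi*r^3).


m = 1.16 x 10^10 = 11600000000 A.m^2
2m = 23200000000 A.m^2
r^3 = 6788^3 = 312770295872
B = (4pi*10^-7) * 23200000000 / (4*pi * 312770295872) * 1e9
= 29153.979825 / 3930387455090.32 * 1e9
= 7.4176 nT

7.4176


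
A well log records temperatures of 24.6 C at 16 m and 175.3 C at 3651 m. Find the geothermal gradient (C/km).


dT = 175.3 - 24.6 = 150.7 C
dz = 3651 - 16 = 3635 m
gradient = dT/dz * 1000 = 150.7/3635 * 1000 = 41.458 C/km

41.458


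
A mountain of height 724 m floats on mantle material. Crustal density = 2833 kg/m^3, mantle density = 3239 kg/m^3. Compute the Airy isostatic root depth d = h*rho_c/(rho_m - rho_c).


rho_m - rho_c = 3239 - 2833 = 406
d = 724 * 2833 / 406
= 2051092 / 406
= 5051.95 m

5051.95


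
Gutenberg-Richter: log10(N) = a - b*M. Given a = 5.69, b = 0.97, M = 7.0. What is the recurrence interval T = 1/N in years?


log10(N) = 5.69 - 0.97*7.0 = -1.1
N = 10^-1.1 = 0.079433
T = 1/N = 1/0.079433 = 12.5893 years

12.5893


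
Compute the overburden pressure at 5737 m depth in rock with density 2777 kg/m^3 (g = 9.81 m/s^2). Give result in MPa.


P = rho * g * z / 1e6
= 2777 * 9.81 * 5737 / 1e6
= 156289476.69 / 1e6
= 156.2895 MPa

156.2895


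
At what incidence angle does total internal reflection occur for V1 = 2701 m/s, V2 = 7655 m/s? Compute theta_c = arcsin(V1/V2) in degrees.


V1/V2 = 2701/7655 = 0.352841
theta_c = arcsin(0.352841) = 20.6612 degrees

20.6612


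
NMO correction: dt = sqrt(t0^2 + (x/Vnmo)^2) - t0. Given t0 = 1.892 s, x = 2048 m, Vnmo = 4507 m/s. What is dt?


x/Vnmo = 2048/4507 = 0.454404
(x/Vnmo)^2 = 0.206483
t0^2 = 3.579664
sqrt(3.579664 + 0.206483) = 1.945802
dt = 1.945802 - 1.892 = 0.053802

0.053802


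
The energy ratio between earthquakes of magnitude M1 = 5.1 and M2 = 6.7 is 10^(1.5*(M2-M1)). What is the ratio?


M2 - M1 = 6.7 - 5.1 = 1.6
1.5 * 1.6 = 2.4
ratio = 10^2.4 = 251.19

251.19


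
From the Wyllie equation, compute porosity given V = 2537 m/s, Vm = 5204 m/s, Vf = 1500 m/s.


1/V - 1/Vm = 1/2537 - 1/5204 = 0.00020201
1/Vf - 1/Vm = 1/1500 - 1/5204 = 0.00047451
phi = 0.00020201 / 0.00047451 = 0.4257

0.4257


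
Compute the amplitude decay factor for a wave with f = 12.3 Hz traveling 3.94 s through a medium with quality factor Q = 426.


pi*f*t/Q = pi*12.3*3.94/426 = 0.357389
A/A0 = exp(-0.357389) = 0.6995

0.6995


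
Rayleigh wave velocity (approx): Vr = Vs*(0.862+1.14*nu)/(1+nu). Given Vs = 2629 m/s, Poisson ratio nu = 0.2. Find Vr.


Numerator factor = 0.862 + 1.14*0.2 = 1.09
Denominator = 1 + 0.2 = 1.2
Vr = 2629 * 1.09 / 1.2 = 2388.01 m/s

2388.01


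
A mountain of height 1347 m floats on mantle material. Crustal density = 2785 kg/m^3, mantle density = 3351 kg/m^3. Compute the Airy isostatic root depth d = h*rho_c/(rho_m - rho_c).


rho_m - rho_c = 3351 - 2785 = 566
d = 1347 * 2785 / 566
= 3751395 / 566
= 6627.91 m

6627.91


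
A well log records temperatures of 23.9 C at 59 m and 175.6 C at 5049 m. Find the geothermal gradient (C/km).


dT = 175.6 - 23.9 = 151.7 C
dz = 5049 - 59 = 4990 m
gradient = dT/dz * 1000 = 151.7/4990 * 1000 = 30.4008 C/km

30.4008


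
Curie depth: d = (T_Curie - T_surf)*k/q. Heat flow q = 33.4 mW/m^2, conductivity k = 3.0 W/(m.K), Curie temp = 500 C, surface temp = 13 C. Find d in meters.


T_Curie - T_surf = 500 - 13 = 487 C
Convert q to W/m^2: 33.4 mW/m^2 = 0.0334 W/m^2
d = 487 * 3.0 / 0.0334 = 43742.51 m

43742.51


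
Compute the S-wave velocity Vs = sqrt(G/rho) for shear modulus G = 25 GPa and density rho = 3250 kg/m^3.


Convert G to Pa: G = 25e9 Pa
Compute G/rho = 25e9 / 3250 = 7692307.6923
Vs = sqrt(7692307.6923) = 2773.5 m/s

2773.5


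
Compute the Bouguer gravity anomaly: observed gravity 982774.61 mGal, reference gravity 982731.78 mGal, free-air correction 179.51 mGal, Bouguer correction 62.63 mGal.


BA = g_obs - g_ref + FAC - BC
= 982774.61 - 982731.78 + 179.51 - 62.63
= 159.71 mGal

159.71


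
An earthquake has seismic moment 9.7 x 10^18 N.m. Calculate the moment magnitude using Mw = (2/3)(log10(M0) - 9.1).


log10(M0) = log10(9.7 x 10^18) = 18.9868
Mw = 2/3 * (18.9868 - 9.1)
= 2/3 * 9.8868
= 6.59

6.59


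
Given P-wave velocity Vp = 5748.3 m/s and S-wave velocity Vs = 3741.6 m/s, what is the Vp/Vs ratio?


Vp/Vs = 5748.3 / 3741.6
= 1.5363

1.5363


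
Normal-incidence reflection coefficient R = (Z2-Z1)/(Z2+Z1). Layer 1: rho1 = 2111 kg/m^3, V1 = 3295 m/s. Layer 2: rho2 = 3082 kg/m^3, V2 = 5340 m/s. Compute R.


Z1 = 2111 * 3295 = 6955745
Z2 = 3082 * 5340 = 16457880
R = (16457880 - 6955745) / (16457880 + 6955745) = 9502135 / 23413625 = 0.4058

0.4058


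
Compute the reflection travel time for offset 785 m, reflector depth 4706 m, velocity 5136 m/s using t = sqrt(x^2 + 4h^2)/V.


x^2 + 4h^2 = 785^2 + 4*4706^2 = 616225 + 88585744 = 89201969
sqrt(89201969) = 9444.6794
t = 9444.6794 / 5136 = 1.8389 s

1.8389


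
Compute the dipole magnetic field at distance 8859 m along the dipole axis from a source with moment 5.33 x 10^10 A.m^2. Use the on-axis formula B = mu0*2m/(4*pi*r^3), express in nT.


m = 5.33 x 10^10 = 53300000000 A.m^2
2m = 106600000000 A.m^2
r^3 = 8859^3 = 695270983779
B = (4pi*10^-7) * 106600000000 / (4*pi * 695270983779) * 1e9
= 133957.510749 / 8737032859577.02 * 1e9
= 15.3322 nT

15.3322


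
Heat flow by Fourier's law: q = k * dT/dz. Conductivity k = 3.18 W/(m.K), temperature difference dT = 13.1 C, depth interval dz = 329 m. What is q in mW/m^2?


q = k * dT / dz * 1000
= 3.18 * 13.1 / 329 * 1000
= 0.12662 * 1000
= 126.6201 mW/m^2

126.6201


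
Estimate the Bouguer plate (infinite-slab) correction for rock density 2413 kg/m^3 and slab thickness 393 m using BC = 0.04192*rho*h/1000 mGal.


BC = 0.04192 * rho * h / 1000
= 0.04192 * 2413 * 393 / 1000
= 39.7531 mGal

39.7531


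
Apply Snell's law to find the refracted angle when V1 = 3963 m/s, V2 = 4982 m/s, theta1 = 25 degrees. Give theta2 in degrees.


sin(theta1) = sin(25 deg) = 0.422618
sin(theta2) = V2/V1 * sin(theta1) = 4982/3963 * 0.422618 = 0.531285
theta2 = arcsin(0.531285) = 32.0923 degrees

32.0923


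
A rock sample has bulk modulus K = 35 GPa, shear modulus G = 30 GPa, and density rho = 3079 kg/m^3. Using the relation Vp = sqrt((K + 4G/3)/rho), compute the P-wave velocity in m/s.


First compute the effective modulus:
K + 4G/3 = 35e9 + 4*30e9/3 = 75000000000.0 Pa
Then divide by density:
75000000000.0 / 3079 = 24358557.9734 Pa/(kg/m^3)
Take the square root:
Vp = sqrt(24358557.9734) = 4935.44 m/s

4935.44


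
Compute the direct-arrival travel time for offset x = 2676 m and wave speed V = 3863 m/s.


t = x / V
= 2676 / 3863
= 0.6927 s

0.6927


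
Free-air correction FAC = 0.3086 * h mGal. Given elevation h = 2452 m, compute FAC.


FAC = 0.3086 * h
= 0.3086 * 2452
= 756.6872 mGal

756.6872


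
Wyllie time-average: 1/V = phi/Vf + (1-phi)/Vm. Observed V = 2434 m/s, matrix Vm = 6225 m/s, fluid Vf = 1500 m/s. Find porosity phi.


1/V - 1/Vm = 1/2434 - 1/6225 = 0.0002502
1/Vf - 1/Vm = 1/1500 - 1/6225 = 0.00050602
phi = 0.0002502 / 0.00050602 = 0.4945

0.4945


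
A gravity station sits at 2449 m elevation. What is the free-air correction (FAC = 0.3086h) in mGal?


FAC = 0.3086 * h
= 0.3086 * 2449
= 755.7614 mGal

755.7614


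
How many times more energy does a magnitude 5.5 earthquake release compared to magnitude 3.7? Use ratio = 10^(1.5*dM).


M2 - M1 = 5.5 - 3.7 = 1.8
1.5 * 1.8 = 2.7
ratio = 10^2.7 = 501.19

501.19


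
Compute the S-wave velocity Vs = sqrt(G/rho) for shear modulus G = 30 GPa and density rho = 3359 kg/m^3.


Convert G to Pa: G = 30e9 Pa
Compute G/rho = 30e9 / 3359 = 8931229.5326
Vs = sqrt(8931229.5326) = 2988.52 m/s

2988.52


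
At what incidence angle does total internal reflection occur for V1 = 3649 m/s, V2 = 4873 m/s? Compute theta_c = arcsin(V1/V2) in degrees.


V1/V2 = 3649/4873 = 0.74882
theta_c = arcsin(0.74882) = 48.4883 degrees

48.4883


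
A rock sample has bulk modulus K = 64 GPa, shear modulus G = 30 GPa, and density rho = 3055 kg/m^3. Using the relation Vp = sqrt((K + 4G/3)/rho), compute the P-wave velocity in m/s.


First compute the effective modulus:
K + 4G/3 = 64e9 + 4*30e9/3 = 104000000000.0 Pa
Then divide by density:
104000000000.0 / 3055 = 34042553.1915 Pa/(kg/m^3)
Take the square root:
Vp = sqrt(34042553.1915) = 5834.6 m/s

5834.6


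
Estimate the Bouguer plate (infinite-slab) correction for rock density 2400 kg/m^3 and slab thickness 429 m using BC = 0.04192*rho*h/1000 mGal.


BC = 0.04192 * rho * h / 1000
= 0.04192 * 2400 * 429 / 1000
= 43.1608 mGal

43.1608


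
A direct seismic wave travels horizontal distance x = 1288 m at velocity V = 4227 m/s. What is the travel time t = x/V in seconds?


t = x / V
= 1288 / 4227
= 0.3047 s

0.3047


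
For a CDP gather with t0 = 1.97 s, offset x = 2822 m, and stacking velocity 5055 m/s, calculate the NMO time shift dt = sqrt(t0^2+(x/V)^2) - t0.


x/Vnmo = 2822/5055 = 0.558259
(x/Vnmo)^2 = 0.311653
t0^2 = 3.8809
sqrt(3.8809 + 0.311653) = 2.047573
dt = 2.047573 - 1.97 = 0.077573

0.077573


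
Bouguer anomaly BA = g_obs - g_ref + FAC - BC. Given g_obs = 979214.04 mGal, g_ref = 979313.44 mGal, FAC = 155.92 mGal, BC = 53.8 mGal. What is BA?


BA = g_obs - g_ref + FAC - BC
= 979214.04 - 979313.44 + 155.92 - 53.8
= 2.72 mGal

2.72


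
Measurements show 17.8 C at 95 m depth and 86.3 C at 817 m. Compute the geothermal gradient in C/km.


dT = 86.3 - 17.8 = 68.5 C
dz = 817 - 95 = 722 m
gradient = dT/dz * 1000 = 68.5/722 * 1000 = 94.8753 C/km

94.8753


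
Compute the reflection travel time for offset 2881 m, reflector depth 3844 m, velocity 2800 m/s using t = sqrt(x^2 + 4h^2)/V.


x^2 + 4h^2 = 2881^2 + 4*3844^2 = 8300161 + 59105344 = 67405505
sqrt(67405505) = 8210.0856
t = 8210.0856 / 2800 = 2.9322 s

2.9322


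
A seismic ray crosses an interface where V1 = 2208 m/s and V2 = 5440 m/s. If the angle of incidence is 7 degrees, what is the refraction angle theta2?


sin(theta1) = sin(7 deg) = 0.121869
sin(theta2) = V2/V1 * sin(theta1) = 5440/2208 * 0.121869 = 0.300258
theta2 = arcsin(0.300258) = 17.4731 degrees

17.4731


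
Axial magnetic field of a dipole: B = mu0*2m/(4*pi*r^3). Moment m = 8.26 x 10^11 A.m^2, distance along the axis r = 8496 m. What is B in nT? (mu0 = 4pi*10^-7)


m = 8.26 x 10^11 = 826000000000 A.m^2
2m = 1652000000000 A.m^2
r^3 = 8496^3 = 613258407936
B = (4pi*10^-7) * 1652000000000 / (4*pi * 613258407936) * 1e9
= 2075964.425492 / 7706432436495.64 * 1e9
= 269.3807 nT

269.3807


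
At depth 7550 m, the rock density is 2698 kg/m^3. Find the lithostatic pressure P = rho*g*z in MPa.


P = rho * g * z / 1e6
= 2698 * 9.81 * 7550 / 1e6
= 199828719.0 / 1e6
= 199.8287 MPa

199.8287


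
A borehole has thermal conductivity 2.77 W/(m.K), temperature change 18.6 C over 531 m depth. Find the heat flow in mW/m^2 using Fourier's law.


q = k * dT / dz * 1000
= 2.77 * 18.6 / 531 * 1000
= 0.097028 * 1000
= 97.0282 mW/m^2

97.0282


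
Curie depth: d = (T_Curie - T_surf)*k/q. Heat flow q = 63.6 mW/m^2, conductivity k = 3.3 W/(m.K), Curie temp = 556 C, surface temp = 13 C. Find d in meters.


T_Curie - T_surf = 556 - 13 = 543 C
Convert q to W/m^2: 63.6 mW/m^2 = 0.0636 W/m^2
d = 543 * 3.3 / 0.0636 = 28174.53 m

28174.53


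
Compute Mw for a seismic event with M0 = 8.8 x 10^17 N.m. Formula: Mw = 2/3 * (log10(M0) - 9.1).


log10(M0) = log10(8.8 x 10^17) = 17.9445
Mw = 2/3 * (17.9445 - 9.1)
= 2/3 * 8.8445
= 5.9

5.9


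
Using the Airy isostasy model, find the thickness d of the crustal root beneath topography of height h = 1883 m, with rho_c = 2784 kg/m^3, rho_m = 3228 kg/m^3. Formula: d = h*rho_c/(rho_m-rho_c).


rho_m - rho_c = 3228 - 2784 = 444
d = 1883 * 2784 / 444
= 5242272 / 444
= 11806.92 m

11806.92


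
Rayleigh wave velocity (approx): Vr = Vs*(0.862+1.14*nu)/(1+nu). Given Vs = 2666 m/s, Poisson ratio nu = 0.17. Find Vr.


Numerator factor = 0.862 + 1.14*0.17 = 1.0558
Denominator = 1 + 0.17 = 1.17
Vr = 2666 * 1.0558 / 1.17 = 2405.78 m/s

2405.78


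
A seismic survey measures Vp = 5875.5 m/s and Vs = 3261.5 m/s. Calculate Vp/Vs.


Vp/Vs = 5875.5 / 3261.5
= 1.8015

1.8015


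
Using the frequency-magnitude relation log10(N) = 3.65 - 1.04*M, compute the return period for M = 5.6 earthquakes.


log10(N) = 3.65 - 1.04*5.6 = -2.174
N = 10^-2.174 = 0.006699
T = 1/N = 1/0.006699 = 149.2794 years

149.2794


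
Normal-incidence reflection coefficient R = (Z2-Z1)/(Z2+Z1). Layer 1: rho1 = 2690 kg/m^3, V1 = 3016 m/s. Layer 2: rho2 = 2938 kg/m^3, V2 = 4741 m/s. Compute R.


Z1 = 2690 * 3016 = 8113040
Z2 = 2938 * 4741 = 13929058
R = (13929058 - 8113040) / (13929058 + 8113040) = 5816018 / 22042098 = 0.2639

0.2639


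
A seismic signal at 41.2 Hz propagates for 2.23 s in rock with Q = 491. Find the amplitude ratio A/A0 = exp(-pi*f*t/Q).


pi*f*t/Q = pi*41.2*2.23/491 = 0.587855
A/A0 = exp(-0.587855) = 0.555517

0.555517


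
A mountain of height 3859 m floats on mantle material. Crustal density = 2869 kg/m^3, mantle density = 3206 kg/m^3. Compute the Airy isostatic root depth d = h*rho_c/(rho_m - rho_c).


rho_m - rho_c = 3206 - 2869 = 337
d = 3859 * 2869 / 337
= 11071471 / 337
= 32853.03 m

32853.03


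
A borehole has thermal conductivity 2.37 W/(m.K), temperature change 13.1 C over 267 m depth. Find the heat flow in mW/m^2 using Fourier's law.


q = k * dT / dz * 1000
= 2.37 * 13.1 / 267 * 1000
= 0.116281 * 1000
= 116.2809 mW/m^2

116.2809


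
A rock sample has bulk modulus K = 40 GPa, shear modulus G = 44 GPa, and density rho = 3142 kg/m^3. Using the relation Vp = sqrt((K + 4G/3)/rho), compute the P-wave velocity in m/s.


First compute the effective modulus:
K + 4G/3 = 40e9 + 4*44e9/3 = 98666666666.67 Pa
Then divide by density:
98666666666.67 / 3142 = 31402503.7131 Pa/(kg/m^3)
Take the square root:
Vp = sqrt(31402503.7131) = 5603.79 m/s

5603.79


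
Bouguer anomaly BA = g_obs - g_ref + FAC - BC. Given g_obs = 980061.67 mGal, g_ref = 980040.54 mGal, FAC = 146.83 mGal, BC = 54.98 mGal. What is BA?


BA = g_obs - g_ref + FAC - BC
= 980061.67 - 980040.54 + 146.83 - 54.98
= 112.98 mGal

112.98


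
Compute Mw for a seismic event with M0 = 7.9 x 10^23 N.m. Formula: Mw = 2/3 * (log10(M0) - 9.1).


log10(M0) = log10(7.9 x 10^23) = 23.8976
Mw = 2/3 * (23.8976 - 9.1)
= 2/3 * 14.7976
= 9.87

9.87


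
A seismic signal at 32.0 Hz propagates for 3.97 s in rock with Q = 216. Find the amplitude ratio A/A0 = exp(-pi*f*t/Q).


pi*f*t/Q = pi*32.0*3.97/216 = 1.847722
A/A0 = exp(-1.847722) = 0.157596

0.157596


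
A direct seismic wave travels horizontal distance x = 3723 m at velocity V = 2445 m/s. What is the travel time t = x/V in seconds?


t = x / V
= 3723 / 2445
= 1.5227 s

1.5227


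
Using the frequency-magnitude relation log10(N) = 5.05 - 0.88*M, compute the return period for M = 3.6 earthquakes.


log10(N) = 5.05 - 0.88*3.6 = 1.882
N = 10^1.882 = 76.207901
T = 1/N = 1/76.207901 = 0.0131 years

0.0131


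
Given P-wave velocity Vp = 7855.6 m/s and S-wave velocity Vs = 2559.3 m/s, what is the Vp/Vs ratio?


Vp/Vs = 7855.6 / 2559.3
= 3.0694

3.0694


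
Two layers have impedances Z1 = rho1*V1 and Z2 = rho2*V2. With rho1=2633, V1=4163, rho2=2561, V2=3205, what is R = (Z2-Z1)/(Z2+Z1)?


Z1 = 2633 * 4163 = 10961179
Z2 = 2561 * 3205 = 8208005
R = (8208005 - 10961179) / (8208005 + 10961179) = -2753174 / 19169184 = -0.1436

-0.1436


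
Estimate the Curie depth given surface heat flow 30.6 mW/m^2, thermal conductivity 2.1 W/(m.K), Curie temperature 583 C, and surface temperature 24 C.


T_Curie - T_surf = 583 - 24 = 559 C
Convert q to W/m^2: 30.6 mW/m^2 = 0.0306 W/m^2
d = 559 * 2.1 / 0.0306 = 38362.75 m

38362.75


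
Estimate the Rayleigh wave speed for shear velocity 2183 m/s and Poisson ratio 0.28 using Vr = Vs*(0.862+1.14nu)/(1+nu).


Numerator factor = 0.862 + 1.14*0.28 = 1.1812
Denominator = 1 + 0.28 = 1.28
Vr = 2183 * 1.1812 / 1.28 = 2014.5 m/s

2014.5


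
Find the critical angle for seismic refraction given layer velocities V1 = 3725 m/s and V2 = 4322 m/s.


V1/V2 = 3725/4322 = 0.86187
theta_c = arcsin(0.86187) = 59.5271 degrees

59.5271


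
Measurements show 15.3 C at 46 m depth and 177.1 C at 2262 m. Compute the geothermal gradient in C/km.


dT = 177.1 - 15.3 = 161.8 C
dz = 2262 - 46 = 2216 m
gradient = dT/dz * 1000 = 161.8/2216 * 1000 = 73.0144 C/km

73.0144


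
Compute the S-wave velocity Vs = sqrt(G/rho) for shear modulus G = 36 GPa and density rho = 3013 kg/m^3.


Convert G to Pa: G = 36e9 Pa
Compute G/rho = 36e9 / 3013 = 11948224.3611
Vs = sqrt(11948224.3611) = 3456.62 m/s

3456.62


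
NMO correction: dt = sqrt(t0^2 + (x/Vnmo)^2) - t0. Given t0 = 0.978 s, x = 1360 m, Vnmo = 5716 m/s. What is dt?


x/Vnmo = 1360/5716 = 0.237929
(x/Vnmo)^2 = 0.05661
t0^2 = 0.956484
sqrt(0.956484 + 0.05661) = 1.006526
dt = 1.006526 - 0.978 = 0.028526

0.028526


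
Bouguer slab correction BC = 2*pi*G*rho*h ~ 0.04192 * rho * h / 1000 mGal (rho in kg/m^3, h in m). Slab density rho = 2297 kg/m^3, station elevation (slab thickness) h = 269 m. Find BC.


BC = 0.04192 * rho * h / 1000
= 0.04192 * 2297 * 269 / 1000
= 25.9021 mGal

25.9021


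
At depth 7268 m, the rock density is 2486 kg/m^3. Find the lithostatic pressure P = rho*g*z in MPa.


P = rho * g * z / 1e6
= 2486 * 9.81 * 7268 / 1e6
= 177249512.88 / 1e6
= 177.2495 MPa

177.2495


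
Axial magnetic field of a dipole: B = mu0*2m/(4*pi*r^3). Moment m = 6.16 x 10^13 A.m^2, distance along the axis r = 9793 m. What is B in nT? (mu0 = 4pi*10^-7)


m = 6.16 x 10^13 = 61600000000000 A.m^2
2m = 123200000000000 A.m^2
r^3 = 9793^3 = 939176600257
B = (4pi*10^-7) * 123200000000000 / (4*pi * 939176600257) * 1e9
= 154817685.968905 / 11802041231163.32 * 1e9
= 13117.8737 nT

13117.8737


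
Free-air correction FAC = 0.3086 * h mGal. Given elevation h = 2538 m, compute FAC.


FAC = 0.3086 * h
= 0.3086 * 2538
= 783.2268 mGal

783.2268


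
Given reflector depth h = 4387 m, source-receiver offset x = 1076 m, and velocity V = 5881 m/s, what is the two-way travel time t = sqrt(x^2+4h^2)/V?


x^2 + 4h^2 = 1076^2 + 4*4387^2 = 1157776 + 76983076 = 78140852
sqrt(78140852) = 8839.7314
t = 8839.7314 / 5881 = 1.5031 s

1.5031


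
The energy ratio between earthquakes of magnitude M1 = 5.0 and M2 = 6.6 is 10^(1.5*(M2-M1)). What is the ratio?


M2 - M1 = 6.6 - 5.0 = 1.6
1.5 * 1.6 = 2.4
ratio = 10^2.4 = 251.19

251.19


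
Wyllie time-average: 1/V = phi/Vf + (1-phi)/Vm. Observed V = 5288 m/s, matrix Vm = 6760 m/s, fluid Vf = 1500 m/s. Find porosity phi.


1/V - 1/Vm = 1/5288 - 1/6760 = 4.118e-05
1/Vf - 1/Vm = 1/1500 - 1/6760 = 0.00051874
phi = 4.118e-05 / 0.00051874 = 0.0794

0.0794


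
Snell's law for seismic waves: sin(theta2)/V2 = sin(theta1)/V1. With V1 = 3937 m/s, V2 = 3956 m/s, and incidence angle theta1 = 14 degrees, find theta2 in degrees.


sin(theta1) = sin(14 deg) = 0.241922
sin(theta2) = V2/V1 * sin(theta1) = 3956/3937 * 0.241922 = 0.243089
theta2 = arcsin(0.243089) = 14.069 degrees

14.069


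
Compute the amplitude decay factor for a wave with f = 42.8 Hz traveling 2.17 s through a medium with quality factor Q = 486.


pi*f*t/Q = pi*42.8*2.17/486 = 0.600367
A/A0 = exp(-0.600367) = 0.54861

0.54861


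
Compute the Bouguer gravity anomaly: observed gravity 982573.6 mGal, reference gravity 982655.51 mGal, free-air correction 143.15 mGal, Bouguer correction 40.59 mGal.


BA = g_obs - g_ref + FAC - BC
= 982573.6 - 982655.51 + 143.15 - 40.59
= 20.65 mGal

20.65


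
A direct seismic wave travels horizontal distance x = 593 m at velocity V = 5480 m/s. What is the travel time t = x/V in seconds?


t = x / V
= 593 / 5480
= 0.1082 s

0.1082


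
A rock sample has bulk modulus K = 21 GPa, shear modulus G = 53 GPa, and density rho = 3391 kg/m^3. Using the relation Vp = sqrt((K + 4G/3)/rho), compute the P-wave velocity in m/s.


First compute the effective modulus:
K + 4G/3 = 21e9 + 4*53e9/3 = 91666666666.67 Pa
Then divide by density:
91666666666.67 / 3391 = 27032340.5092 Pa/(kg/m^3)
Take the square root:
Vp = sqrt(27032340.5092) = 5199.26 m/s

5199.26


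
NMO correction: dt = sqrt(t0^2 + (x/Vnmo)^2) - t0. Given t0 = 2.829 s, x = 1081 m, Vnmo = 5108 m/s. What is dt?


x/Vnmo = 1081/5108 = 0.211629
(x/Vnmo)^2 = 0.044787
t0^2 = 8.003241
sqrt(8.003241 + 0.044787) = 2.836905
dt = 2.836905 - 2.829 = 0.007905

0.007905


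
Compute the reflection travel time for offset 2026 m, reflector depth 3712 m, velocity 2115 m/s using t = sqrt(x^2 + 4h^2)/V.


x^2 + 4h^2 = 2026^2 + 4*3712^2 = 4104676 + 55115776 = 59220452
sqrt(59220452) = 7695.4826
t = 7695.4826 / 2115 = 3.6385 s

3.6385


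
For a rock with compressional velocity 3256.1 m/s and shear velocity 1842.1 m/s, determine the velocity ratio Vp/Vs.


Vp/Vs = 3256.1 / 1842.1
= 1.7676

1.7676


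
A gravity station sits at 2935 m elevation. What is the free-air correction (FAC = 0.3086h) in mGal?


FAC = 0.3086 * h
= 0.3086 * 2935
= 905.741 mGal

905.741


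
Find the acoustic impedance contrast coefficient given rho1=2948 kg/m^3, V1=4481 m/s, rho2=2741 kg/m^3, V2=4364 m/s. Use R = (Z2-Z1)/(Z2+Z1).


Z1 = 2948 * 4481 = 13209988
Z2 = 2741 * 4364 = 11961724
R = (11961724 - 13209988) / (11961724 + 13209988) = -1248264 / 25171712 = -0.0496

-0.0496


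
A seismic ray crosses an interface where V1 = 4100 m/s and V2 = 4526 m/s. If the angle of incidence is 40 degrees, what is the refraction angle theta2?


sin(theta1) = sin(40 deg) = 0.642788
sin(theta2) = V2/V1 * sin(theta1) = 4526/4100 * 0.642788 = 0.709575
theta2 = arcsin(0.709575) = 45.2003 degrees

45.2003


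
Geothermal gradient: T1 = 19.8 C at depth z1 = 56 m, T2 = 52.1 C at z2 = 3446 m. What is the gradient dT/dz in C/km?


dT = 52.1 - 19.8 = 32.3 C
dz = 3446 - 56 = 3390 m
gradient = dT/dz * 1000 = 32.3/3390 * 1000 = 9.528 C/km

9.528


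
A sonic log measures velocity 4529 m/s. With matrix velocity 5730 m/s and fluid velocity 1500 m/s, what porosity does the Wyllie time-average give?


1/V - 1/Vm = 1/4529 - 1/5730 = 4.628e-05
1/Vf - 1/Vm = 1/1500 - 1/5730 = 0.00049215
phi = 4.628e-05 / 0.00049215 = 0.094

0.094


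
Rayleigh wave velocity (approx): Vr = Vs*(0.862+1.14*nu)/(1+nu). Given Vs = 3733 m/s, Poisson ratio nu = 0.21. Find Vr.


Numerator factor = 0.862 + 1.14*0.21 = 1.1014
Denominator = 1 + 0.21 = 1.21
Vr = 3733 * 1.1014 / 1.21 = 3397.96 m/s

3397.96


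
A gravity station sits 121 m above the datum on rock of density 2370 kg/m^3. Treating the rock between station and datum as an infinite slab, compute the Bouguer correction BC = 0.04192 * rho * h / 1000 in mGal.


BC = 0.04192 * rho * h / 1000
= 0.04192 * 2370 * 121 / 1000
= 12.0214 mGal

12.0214


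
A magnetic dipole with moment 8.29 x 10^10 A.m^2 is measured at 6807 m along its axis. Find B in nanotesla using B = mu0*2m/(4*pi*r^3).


m = 8.29 x 10^10 = 82900000000 A.m^2
2m = 165800000000 A.m^2
r^3 = 6807^3 = 315404039943
B = (4pi*10^-7) * 165800000000 / (4*pi * 315404039943) * 1e9
= 208350.424786 / 3963484059189.88 * 1e9
= 52.5675 nT

52.5675


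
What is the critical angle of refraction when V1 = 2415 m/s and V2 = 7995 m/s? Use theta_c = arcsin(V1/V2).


V1/V2 = 2415/7995 = 0.302064
theta_c = arcsin(0.302064) = 17.5816 degrees

17.5816


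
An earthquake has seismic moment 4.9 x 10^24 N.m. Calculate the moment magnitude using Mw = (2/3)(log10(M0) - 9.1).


log10(M0) = log10(4.9 x 10^24) = 24.6902
Mw = 2/3 * (24.6902 - 9.1)
= 2/3 * 15.5902
= 10.39

10.39


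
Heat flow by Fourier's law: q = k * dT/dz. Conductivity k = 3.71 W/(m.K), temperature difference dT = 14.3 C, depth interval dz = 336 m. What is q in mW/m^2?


q = k * dT / dz * 1000
= 3.71 * 14.3 / 336 * 1000
= 0.157896 * 1000
= 157.8958 mW/m^2

157.8958


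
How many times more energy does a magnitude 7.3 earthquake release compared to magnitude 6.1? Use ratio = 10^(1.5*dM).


M2 - M1 = 7.3 - 6.1 = 1.2
1.5 * 1.2 = 1.8
ratio = 10^1.8 = 63.1

63.1


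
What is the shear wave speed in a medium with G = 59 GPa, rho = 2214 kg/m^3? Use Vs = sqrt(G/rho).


Convert G to Pa: G = 59e9 Pa
Compute G/rho = 59e9 / 2214 = 26648599.8193
Vs = sqrt(26648599.8193) = 5162.23 m/s

5162.23


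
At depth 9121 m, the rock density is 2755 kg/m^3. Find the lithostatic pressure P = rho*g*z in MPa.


P = rho * g * z / 1e6
= 2755 * 9.81 * 9121 / 1e6
= 246509162.55 / 1e6
= 246.5092 MPa

246.5092


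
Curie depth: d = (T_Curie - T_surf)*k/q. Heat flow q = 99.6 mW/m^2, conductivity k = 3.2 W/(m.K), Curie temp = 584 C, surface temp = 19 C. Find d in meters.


T_Curie - T_surf = 584 - 19 = 565 C
Convert q to W/m^2: 99.6 mW/m^2 = 0.0996 W/m^2
d = 565 * 3.2 / 0.0996 = 18152.61 m

18152.61


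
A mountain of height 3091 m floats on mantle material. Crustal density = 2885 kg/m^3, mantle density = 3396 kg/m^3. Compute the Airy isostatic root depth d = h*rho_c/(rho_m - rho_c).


rho_m - rho_c = 3396 - 2885 = 511
d = 3091 * 2885 / 511
= 8917535 / 511
= 17451.14 m

17451.14


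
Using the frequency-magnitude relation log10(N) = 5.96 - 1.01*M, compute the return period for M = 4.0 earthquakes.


log10(N) = 5.96 - 1.01*4.0 = 1.92
N = 10^1.92 = 83.176377
T = 1/N = 1/83.176377 = 0.012 years

0.012


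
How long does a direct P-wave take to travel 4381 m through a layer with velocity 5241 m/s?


t = x / V
= 4381 / 5241
= 0.8359 s

0.8359


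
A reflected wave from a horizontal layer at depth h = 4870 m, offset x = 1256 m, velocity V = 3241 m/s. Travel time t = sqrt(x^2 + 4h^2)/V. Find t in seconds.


x^2 + 4h^2 = 1256^2 + 4*4870^2 = 1577536 + 94867600 = 96445136
sqrt(96445136) = 9820.6485
t = 9820.6485 / 3241 = 3.0301 s

3.0301


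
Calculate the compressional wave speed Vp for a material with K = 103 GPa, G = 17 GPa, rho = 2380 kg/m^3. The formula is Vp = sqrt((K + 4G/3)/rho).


First compute the effective modulus:
K + 4G/3 = 103e9 + 4*17e9/3 = 125666666666.67 Pa
Then divide by density:
125666666666.67 / 2380 = 52801120.4482 Pa/(kg/m^3)
Take the square root:
Vp = sqrt(52801120.4482) = 7266.44 m/s

7266.44


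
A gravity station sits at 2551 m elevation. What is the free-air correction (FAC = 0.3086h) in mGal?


FAC = 0.3086 * h
= 0.3086 * 2551
= 787.2386 mGal

787.2386


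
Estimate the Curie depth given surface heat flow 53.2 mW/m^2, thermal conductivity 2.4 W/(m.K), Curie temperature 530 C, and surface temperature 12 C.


T_Curie - T_surf = 530 - 12 = 518 C
Convert q to W/m^2: 53.2 mW/m^2 = 0.0532 W/m^2
d = 518 * 2.4 / 0.0532 = 23368.42 m

23368.42


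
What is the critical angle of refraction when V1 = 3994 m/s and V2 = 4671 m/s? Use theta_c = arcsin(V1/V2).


V1/V2 = 3994/4671 = 0.855063
theta_c = arcsin(0.855063) = 58.7667 degrees

58.7667


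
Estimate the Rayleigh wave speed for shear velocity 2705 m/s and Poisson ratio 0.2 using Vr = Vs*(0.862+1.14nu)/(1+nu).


Numerator factor = 0.862 + 1.14*0.2 = 1.09
Denominator = 1 + 0.2 = 1.2
Vr = 2705 * 1.09 / 1.2 = 2457.04 m/s

2457.04


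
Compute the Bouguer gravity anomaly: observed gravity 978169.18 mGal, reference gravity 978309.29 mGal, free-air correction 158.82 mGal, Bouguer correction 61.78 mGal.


BA = g_obs - g_ref + FAC - BC
= 978169.18 - 978309.29 + 158.82 - 61.78
= -43.07 mGal

-43.07


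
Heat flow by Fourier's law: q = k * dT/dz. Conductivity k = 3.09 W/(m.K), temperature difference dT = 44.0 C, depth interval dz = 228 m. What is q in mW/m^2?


q = k * dT / dz * 1000
= 3.09 * 44.0 / 228 * 1000
= 0.596316 * 1000
= 596.3158 mW/m^2

596.3158


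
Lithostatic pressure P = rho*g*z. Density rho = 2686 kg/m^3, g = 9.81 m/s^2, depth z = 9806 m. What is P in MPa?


P = rho * g * z / 1e6
= 2686 * 9.81 * 9806 / 1e6
= 258384765.96 / 1e6
= 258.3848 MPa

258.3848


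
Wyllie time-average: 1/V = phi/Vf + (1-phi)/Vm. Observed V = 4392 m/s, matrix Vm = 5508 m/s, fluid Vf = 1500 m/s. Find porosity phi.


1/V - 1/Vm = 1/4392 - 1/5508 = 4.613e-05
1/Vf - 1/Vm = 1/1500 - 1/5508 = 0.00048511
phi = 4.613e-05 / 0.00048511 = 0.0951

0.0951


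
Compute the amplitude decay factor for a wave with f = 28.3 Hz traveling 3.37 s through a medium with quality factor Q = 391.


pi*f*t/Q = pi*28.3*3.37/391 = 0.766283
A/A0 = exp(-0.766283) = 0.464737

0.464737


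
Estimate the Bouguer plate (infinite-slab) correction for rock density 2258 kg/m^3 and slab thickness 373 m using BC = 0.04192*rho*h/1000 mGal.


BC = 0.04192 * rho * h / 1000
= 0.04192 * 2258 * 373 / 1000
= 35.3064 mGal

35.3064


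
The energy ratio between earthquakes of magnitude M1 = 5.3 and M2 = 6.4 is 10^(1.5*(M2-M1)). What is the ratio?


M2 - M1 = 6.4 - 5.3 = 1.1
1.5 * 1.1 = 1.65
ratio = 10^1.65 = 44.67

44.67


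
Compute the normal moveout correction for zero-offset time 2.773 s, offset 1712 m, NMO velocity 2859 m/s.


x/Vnmo = 1712/2859 = 0.598811
(x/Vnmo)^2 = 0.358574
t0^2 = 7.689529
sqrt(7.689529 + 0.358574) = 2.836918
dt = 2.836918 - 2.773 = 0.063918

0.063918


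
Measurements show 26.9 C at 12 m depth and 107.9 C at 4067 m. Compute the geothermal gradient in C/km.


dT = 107.9 - 26.9 = 81.0 C
dz = 4067 - 12 = 4055 m
gradient = dT/dz * 1000 = 81.0/4055 * 1000 = 19.9753 C/km

19.9753


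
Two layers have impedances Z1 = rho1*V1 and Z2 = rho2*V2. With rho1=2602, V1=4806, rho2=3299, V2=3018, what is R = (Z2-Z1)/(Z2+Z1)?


Z1 = 2602 * 4806 = 12505212
Z2 = 3299 * 3018 = 9956382
R = (9956382 - 12505212) / (9956382 + 12505212) = -2548830 / 22461594 = -0.1135

-0.1135


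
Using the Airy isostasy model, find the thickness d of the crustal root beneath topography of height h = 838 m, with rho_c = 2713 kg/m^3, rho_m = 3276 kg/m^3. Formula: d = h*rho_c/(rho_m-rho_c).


rho_m - rho_c = 3276 - 2713 = 563
d = 838 * 2713 / 563
= 2273494 / 563
= 4038.18 m

4038.18


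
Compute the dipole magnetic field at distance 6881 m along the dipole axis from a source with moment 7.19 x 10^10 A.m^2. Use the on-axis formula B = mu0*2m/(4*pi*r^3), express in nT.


m = 7.19 x 10^10 = 71900000000 A.m^2
2m = 143800000000 A.m^2
r^3 = 6881^3 = 325802695841
B = (4pi*10^-7) * 143800000000 / (4*pi * 325802695841) * 1e9
= 180704.409434 / 4094157423095.34 * 1e9
= 44.1371 nT

44.1371


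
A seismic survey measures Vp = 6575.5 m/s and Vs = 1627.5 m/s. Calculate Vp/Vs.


Vp/Vs = 6575.5 / 1627.5
= 4.0402

4.0402


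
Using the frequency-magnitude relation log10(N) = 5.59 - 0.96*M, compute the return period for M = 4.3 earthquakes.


log10(N) = 5.59 - 0.96*4.3 = 1.462
N = 10^1.462 = 28.973436
T = 1/N = 1/28.973436 = 0.0345 years

0.0345


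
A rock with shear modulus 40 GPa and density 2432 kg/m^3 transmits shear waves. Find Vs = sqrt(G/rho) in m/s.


Convert G to Pa: G = 40e9 Pa
Compute G/rho = 40e9 / 2432 = 16447368.4211
Vs = sqrt(16447368.4211) = 4055.54 m/s

4055.54


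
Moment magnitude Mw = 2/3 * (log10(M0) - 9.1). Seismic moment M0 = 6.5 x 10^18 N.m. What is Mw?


log10(M0) = log10(6.5 x 10^18) = 18.8129
Mw = 2/3 * (18.8129 - 9.1)
= 2/3 * 9.7129
= 6.48

6.48


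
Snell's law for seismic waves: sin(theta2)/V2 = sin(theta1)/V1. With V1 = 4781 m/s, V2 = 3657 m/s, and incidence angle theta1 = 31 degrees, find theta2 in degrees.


sin(theta1) = sin(31 deg) = 0.515038
sin(theta2) = V2/V1 * sin(theta1) = 3657/4781 * 0.515038 = 0.393954
theta2 = arcsin(0.393954) = 23.2008 degrees

23.2008


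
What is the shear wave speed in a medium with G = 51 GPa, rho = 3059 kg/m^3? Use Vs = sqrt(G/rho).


Convert G to Pa: G = 51e9 Pa
Compute G/rho = 51e9 / 3059 = 16672115.0703
Vs = sqrt(16672115.0703) = 4083.15 m/s

4083.15


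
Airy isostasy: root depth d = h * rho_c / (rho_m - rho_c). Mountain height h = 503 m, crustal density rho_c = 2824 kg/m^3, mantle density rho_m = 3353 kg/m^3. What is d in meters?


rho_m - rho_c = 3353 - 2824 = 529
d = 503 * 2824 / 529
= 1420472 / 529
= 2685.2 m

2685.2


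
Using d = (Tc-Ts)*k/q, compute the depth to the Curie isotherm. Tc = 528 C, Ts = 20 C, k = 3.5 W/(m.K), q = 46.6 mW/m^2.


T_Curie - T_surf = 528 - 20 = 508 C
Convert q to W/m^2: 46.6 mW/m^2 = 0.0466 W/m^2
d = 508 * 3.5 / 0.0466 = 38154.51 m

38154.51


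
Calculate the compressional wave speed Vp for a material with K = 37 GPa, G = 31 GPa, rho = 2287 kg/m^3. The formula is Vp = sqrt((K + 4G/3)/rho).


First compute the effective modulus:
K + 4G/3 = 37e9 + 4*31e9/3 = 78333333333.33 Pa
Then divide by density:
78333333333.33 / 2287 = 34251566.827 Pa/(kg/m^3)
Take the square root:
Vp = sqrt(34251566.827) = 5852.48 m/s

5852.48


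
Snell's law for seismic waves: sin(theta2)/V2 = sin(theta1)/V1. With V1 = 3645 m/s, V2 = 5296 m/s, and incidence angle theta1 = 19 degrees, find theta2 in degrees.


sin(theta1) = sin(19 deg) = 0.325568
sin(theta2) = V2/V1 * sin(theta1) = 5296/3645 * 0.325568 = 0.473034
theta2 = arcsin(0.473034) = 28.2314 degrees

28.2314


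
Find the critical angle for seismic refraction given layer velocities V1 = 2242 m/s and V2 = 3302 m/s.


V1/V2 = 2242/3302 = 0.678982
theta_c = arcsin(0.678982) = 42.7642 degrees

42.7642


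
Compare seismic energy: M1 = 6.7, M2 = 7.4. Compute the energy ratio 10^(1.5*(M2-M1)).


M2 - M1 = 7.4 - 6.7 = 0.7
1.5 * 0.7 = 1.05
ratio = 10^1.05 = 11.22

11.22


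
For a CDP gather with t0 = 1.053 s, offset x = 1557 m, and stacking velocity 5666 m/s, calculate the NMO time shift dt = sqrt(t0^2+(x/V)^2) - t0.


x/Vnmo = 1557/5666 = 0.274797
(x/Vnmo)^2 = 0.075513
t0^2 = 1.108809
sqrt(1.108809 + 0.075513) = 1.088266
dt = 1.088266 - 1.053 = 0.035266

0.035266


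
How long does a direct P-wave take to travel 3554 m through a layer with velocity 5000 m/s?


t = x / V
= 3554 / 5000
= 0.7108 s

0.7108


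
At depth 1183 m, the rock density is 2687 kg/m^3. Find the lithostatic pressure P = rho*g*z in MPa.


P = rho * g * z / 1e6
= 2687 * 9.81 * 1183 / 1e6
= 31183253.01 / 1e6
= 31.1833 MPa

31.1833


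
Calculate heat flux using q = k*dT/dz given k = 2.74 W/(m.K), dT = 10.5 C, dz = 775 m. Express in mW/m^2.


q = k * dT / dz * 1000
= 2.74 * 10.5 / 775 * 1000
= 0.037123 * 1000
= 37.1226 mW/m^2

37.1226


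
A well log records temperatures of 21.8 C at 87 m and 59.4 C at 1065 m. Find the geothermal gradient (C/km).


dT = 59.4 - 21.8 = 37.6 C
dz = 1065 - 87 = 978 m
gradient = dT/dz * 1000 = 37.6/978 * 1000 = 38.4458 C/km

38.4458


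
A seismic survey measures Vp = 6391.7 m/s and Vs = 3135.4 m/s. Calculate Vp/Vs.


Vp/Vs = 6391.7 / 3135.4
= 2.0386

2.0386


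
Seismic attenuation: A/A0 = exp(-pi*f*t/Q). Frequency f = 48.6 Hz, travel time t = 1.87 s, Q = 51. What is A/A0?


pi*f*t/Q = pi*48.6*1.87/51 = 5.598318
A/A0 = exp(-5.598318) = 0.003704

0.003704


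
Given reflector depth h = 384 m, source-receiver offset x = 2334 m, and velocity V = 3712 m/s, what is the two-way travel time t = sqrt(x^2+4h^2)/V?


x^2 + 4h^2 = 2334^2 + 4*384^2 = 5447556 + 589824 = 6037380
sqrt(6037380) = 2457.1081
t = 2457.1081 / 3712 = 0.6619 s

0.6619


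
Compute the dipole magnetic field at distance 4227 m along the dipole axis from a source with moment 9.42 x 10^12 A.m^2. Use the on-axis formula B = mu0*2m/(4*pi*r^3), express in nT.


m = 9.42 x 10^12 = 9420000000000 A.m^2
2m = 18840000000000 A.m^2
r^3 = 4227^3 = 75526045083
B = (4pi*10^-7) * 18840000000000 / (4*pi * 75526045083) * 1e9
= 23675042.237453 / 949088273549.78 * 1e9
= 24945.0371 nT

24945.0371


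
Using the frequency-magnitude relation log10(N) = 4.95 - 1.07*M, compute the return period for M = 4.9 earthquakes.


log10(N) = 4.95 - 1.07*4.9 = -0.293
N = 10^-0.293 = 0.509331
T = 1/N = 1/0.509331 = 1.9634 years

1.9634


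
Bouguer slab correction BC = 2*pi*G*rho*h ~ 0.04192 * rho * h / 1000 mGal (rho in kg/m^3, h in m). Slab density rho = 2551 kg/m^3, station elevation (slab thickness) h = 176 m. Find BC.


BC = 0.04192 * rho * h / 1000
= 0.04192 * 2551 * 176 / 1000
= 18.8211 mGal

18.8211


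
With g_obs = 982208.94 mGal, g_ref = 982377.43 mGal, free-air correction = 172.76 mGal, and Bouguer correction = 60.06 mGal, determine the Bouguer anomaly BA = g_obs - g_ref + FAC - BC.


BA = g_obs - g_ref + FAC - BC
= 982208.94 - 982377.43 + 172.76 - 60.06
= -55.79 mGal

-55.79


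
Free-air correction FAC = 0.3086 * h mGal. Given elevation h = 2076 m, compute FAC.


FAC = 0.3086 * h
= 0.3086 * 2076
= 640.6536 mGal

640.6536


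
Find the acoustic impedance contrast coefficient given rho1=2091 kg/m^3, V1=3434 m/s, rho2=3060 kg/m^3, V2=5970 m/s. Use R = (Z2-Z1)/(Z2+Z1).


Z1 = 2091 * 3434 = 7180494
Z2 = 3060 * 5970 = 18268200
R = (18268200 - 7180494) / (18268200 + 7180494) = 11087706 / 25448694 = 0.4357

0.4357


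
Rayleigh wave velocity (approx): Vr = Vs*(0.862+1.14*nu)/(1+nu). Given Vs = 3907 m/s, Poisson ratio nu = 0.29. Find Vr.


Numerator factor = 0.862 + 1.14*0.29 = 1.1926
Denominator = 1 + 0.29 = 1.29
Vr = 3907 * 1.1926 / 1.29 = 3612.01 m/s

3612.01


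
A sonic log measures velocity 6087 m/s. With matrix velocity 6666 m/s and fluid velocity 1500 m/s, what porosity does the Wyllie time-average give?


1/V - 1/Vm = 1/6087 - 1/6666 = 1.427e-05
1/Vf - 1/Vm = 1/1500 - 1/6666 = 0.00051665
phi = 1.427e-05 / 0.00051665 = 0.0276

0.0276


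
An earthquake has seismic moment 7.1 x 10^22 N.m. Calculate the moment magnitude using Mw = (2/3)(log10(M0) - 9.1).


log10(M0) = log10(7.1 x 10^22) = 22.8513
Mw = 2/3 * (22.8513 - 9.1)
= 2/3 * 13.7513
= 9.17

9.17


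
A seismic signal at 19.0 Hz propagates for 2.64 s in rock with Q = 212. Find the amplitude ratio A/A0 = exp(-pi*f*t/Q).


pi*f*t/Q = pi*19.0*2.64/212 = 0.743313
A/A0 = exp(-0.743313) = 0.475536

0.475536


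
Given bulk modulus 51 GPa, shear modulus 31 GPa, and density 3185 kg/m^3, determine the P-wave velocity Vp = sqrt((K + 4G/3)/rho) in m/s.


First compute the effective modulus:
K + 4G/3 = 51e9 + 4*31e9/3 = 92333333333.33 Pa
Then divide by density:
92333333333.33 / 3185 = 28990057.5615 Pa/(kg/m^3)
Take the square root:
Vp = sqrt(28990057.5615) = 5384.24 m/s

5384.24


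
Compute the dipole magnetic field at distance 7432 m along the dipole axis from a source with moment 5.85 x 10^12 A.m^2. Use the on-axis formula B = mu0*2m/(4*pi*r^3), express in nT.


m = 5.85 x 10^12 = 5850000000000 A.m^2
2m = 11700000000000 A.m^2
r^3 = 7432^3 = 410503725568
B = (4pi*10^-7) * 11700000000000 / (4*pi * 410503725568) * 1e9
= 14702653.6188 / 5158541954062.68 * 1e9
= 2850.1568 nT

2850.1568


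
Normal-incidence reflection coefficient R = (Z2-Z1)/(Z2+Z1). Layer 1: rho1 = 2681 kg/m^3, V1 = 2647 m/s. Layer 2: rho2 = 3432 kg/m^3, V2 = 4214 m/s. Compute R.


Z1 = 2681 * 2647 = 7096607
Z2 = 3432 * 4214 = 14462448
R = (14462448 - 7096607) / (14462448 + 7096607) = 7365841 / 21559055 = 0.3417

0.3417


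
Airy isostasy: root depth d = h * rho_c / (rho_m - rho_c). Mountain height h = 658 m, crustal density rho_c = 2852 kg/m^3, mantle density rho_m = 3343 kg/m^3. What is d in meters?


rho_m - rho_c = 3343 - 2852 = 491
d = 658 * 2852 / 491
= 1876616 / 491
= 3822.03 m

3822.03


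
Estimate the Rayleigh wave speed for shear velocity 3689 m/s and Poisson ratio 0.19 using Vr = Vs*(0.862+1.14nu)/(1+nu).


Numerator factor = 0.862 + 1.14*0.19 = 1.0786
Denominator = 1 + 0.19 = 1.19
Vr = 3689 * 1.0786 / 1.19 = 3343.66 m/s

3343.66


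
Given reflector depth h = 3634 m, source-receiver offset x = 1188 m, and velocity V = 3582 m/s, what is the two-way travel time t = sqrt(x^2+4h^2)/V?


x^2 + 4h^2 = 1188^2 + 4*3634^2 = 1411344 + 52823824 = 54235168
sqrt(54235168) = 7364.453
t = 7364.453 / 3582 = 2.056 s

2.056


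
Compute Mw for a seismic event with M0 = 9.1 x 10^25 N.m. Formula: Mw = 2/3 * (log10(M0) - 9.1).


log10(M0) = log10(9.1 x 10^25) = 25.959
Mw = 2/3 * (25.959 - 9.1)
= 2/3 * 16.859
= 11.24

11.24
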